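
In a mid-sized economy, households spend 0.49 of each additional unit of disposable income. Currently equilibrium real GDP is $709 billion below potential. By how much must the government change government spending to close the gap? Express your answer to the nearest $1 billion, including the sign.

Spending multiplier = 1/(1 − MPC) = 1/(1 − 0.49) = 1/0.51 ≈ 1.961.
Need ΔY = +$709 billion, so ΔG = ΔY/k = (+$709 billion) × 0.51 ≈ +$362 billion.
The government should increase government spending by $362 billion.

+$362 billion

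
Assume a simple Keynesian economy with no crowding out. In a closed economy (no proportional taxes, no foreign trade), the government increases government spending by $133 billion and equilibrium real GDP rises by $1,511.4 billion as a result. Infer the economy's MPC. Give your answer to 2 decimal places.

0.91

Implied spending multiplier k = ΔY/ΔG = 1,511.4/133 ≈ 11.3639.
Since k = 1/(1 − MPC), MPC = 1 − 1/k = 1 − ΔG/ΔY = 1 − 133/1,511.4 ≈ 0.91.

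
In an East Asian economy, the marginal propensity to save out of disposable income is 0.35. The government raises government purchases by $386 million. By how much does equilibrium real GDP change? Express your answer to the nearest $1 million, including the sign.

+$1,103 million

MPC = 1 − MPS = 1 − 0.35 = 0.65.
Spending multiplier = 1/(1 − MPC) = 1/(1 − 0.65) = 1/0.35 ≈ 2.857.
ΔY = k × ΔG = (+$386 million) / 0.35 ≈ +$1,103 million.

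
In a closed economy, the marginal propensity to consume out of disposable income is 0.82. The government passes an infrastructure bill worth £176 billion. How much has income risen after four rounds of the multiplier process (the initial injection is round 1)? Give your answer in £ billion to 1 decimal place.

£535.7 billion

Round 1 adds ΔG = £176 billion; each later round is MPC = 0.82 times the previous.
After 4 rounds: 176 + 144.32 + 118.3424 + 97.040768 = ΔG·(1 − c^4)/(1 − c) = 176 × (1 − 0.45212176)/0.18 ≈ £535.7 billion.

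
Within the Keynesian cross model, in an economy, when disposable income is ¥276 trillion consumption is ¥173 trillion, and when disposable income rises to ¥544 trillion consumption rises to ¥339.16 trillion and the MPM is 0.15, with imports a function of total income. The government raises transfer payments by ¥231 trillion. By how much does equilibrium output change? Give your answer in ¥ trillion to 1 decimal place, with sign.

+¥270.2 trillion

MPC = ΔC/ΔYd = (339.16 − 173)/(544 − 276) = 166.16/268 = 0.62.
The transfer change shifts disposable income by +¥231 trillion, so first-round consumption changes by c·ΔTR = 0.62 × (+¥231 trillion) = +¥143.22 trillion.
Expenditure multiplier = 1/(1 − c + m) = 1/(1 − 0.62 + 0.15) = 1/0.53 ≈ 1.887.
The transfer multiplier is c × k ≈ 1.17, so ΔY = k × (c·ΔTR) = (+¥143.22 trillion) / 0.53 ≈ +¥270.2 trillion.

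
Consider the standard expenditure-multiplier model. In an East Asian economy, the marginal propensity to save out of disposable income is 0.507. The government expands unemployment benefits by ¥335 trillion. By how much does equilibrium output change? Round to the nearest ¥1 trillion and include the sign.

MPC = 1 − MPS = 1 − 0.507 = 0.493.
The transfer change shifts disposable income by +¥335 trillion, so first-round consumption changes by c·ΔTR = 0.493 × (+¥335 trillion) = +¥165.155 trillion.
Expenditure multiplier = 1/(1 − MPC) = 1/(1 − 0.493) = 1/0.507 ≈ 1.972.
The transfer multiplier is c × k ≈ 0.972, so ΔY = k × (c·ΔTR) = (+¥165.155 trillion) / 0.507 ≈ +¥326 trillion.

+¥326 trillion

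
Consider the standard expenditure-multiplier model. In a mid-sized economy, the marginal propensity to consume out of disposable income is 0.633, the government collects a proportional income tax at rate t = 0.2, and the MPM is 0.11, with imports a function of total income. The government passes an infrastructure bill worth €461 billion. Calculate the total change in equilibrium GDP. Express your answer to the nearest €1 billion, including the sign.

+€764 billion

Government-spending multiplier = 1/(1 − c(1−t) + m) = 1/(1 − 0.633×0.8 + 0.11) = 1/0.6036 ≈ 1.657.
ΔY = k × ΔG = (+€461 billion) / 0.6036 ≈ +€764 billion.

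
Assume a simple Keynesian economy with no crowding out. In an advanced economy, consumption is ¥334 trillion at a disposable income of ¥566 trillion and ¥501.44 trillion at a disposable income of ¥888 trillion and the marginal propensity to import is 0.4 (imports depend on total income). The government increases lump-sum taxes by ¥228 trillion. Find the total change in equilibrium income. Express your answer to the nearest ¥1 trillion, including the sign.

−¥135 trillion

MPC = ΔC/ΔYd = (501.44 − 334)/(888 − 566) = 167.44/322 = 0.52.
A lump-sum tax change of +¥228 trillion shifts disposable income by −¥228 trillion; first-round consumption changes by −c × ΔT = −0.52 × (+¥228 trillion) = −¥118.56 trillion.
Expenditure multiplier = 1/(1 − c + m) = 1/(1 − 0.52 + 0.4) = 1/0.88 ≈ 1.136.
The tax multiplier is −c × k ≈ −0.591, so ΔY = k × (−c·ΔT) = (−¥118.56 trillion) / 0.88 ≈ −¥135 trillion.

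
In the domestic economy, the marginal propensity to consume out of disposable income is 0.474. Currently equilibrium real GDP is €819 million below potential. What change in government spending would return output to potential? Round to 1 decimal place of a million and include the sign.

+€430.8 million

Spending multiplier = 1/(1 − MPC) = 1/(1 − 0.474) = 1/0.526 ≈ 1.901.
Need ΔY = +€819 million, so ΔG = ΔY/k = (+€819 million) × 0.526 ≈ +€430.8 million.
The government should increase government spending by €430.8 million.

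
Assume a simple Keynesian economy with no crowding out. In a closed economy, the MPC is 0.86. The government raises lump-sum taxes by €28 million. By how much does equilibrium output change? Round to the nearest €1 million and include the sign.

−€172 million

A lump-sum tax change of +€28 million shifts disposable income by −€28 million; first-round consumption changes by −c × ΔT = −0.86 × (+€28 million) = −€24.08 million.
Expenditure multiplier = 1/(1 − MPC) = 1/(1 − 0.86) = 1/0.14 ≈ 7.143.
The tax multiplier is −c × k ≈ −6.143, so ΔY = k × (−c·ΔT) = (−€24.08 million) / 0.14 = −€172 million.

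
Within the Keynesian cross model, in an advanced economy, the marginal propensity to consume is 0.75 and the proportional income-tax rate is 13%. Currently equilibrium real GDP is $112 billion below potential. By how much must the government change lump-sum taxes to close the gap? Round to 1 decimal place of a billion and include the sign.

Spending multiplier = 1/(1 − c(1−t)) = 1/(1 − 0.75×0.87) = 1/0.3475 ≈ 2.878.
Tax multiplier = −c·k = −0.75/0.3475 ≈ −2.158. Need ΔY = +$112 billion, so ΔT = ΔY/(−c·k) = −(+$112 billion) × 0.3475 / 0.75 ≈ −$51.9 billion.
The government should cut lump-sum taxes by $51.9 billion.

−$51.9 billion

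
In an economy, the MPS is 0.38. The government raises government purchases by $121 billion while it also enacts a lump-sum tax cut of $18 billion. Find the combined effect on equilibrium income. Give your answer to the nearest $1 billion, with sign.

+$348 billion

MPC = 1 − MPS = 1 − 0.38 = 0.62.
Expenditure multiplier = 1/(1 − MPC) = 1/(1 − 0.62) = 1/0.38 ≈ 2.632.
ΔG contributes k·ΔG = (+$121 billion) / 0.38 ≈ +$318.4 billion.
ΔT of −$18 billion changes first-round spending by −c·ΔT = +$11.16 billion, contributing k·(−c·ΔT) = (+$11.16 billion) / 0.38 ≈ +$29.4 billion.
Net ΔY = k(ΔG − c·ΔT) = (+$132.16 billion) / 0.38 ≈ +$348 billion.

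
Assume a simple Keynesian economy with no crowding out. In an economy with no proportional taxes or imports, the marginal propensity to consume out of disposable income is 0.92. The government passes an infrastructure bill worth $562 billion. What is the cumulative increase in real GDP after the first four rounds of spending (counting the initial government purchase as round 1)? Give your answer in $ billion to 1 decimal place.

$1,992.3 billion

Round 1 adds ΔG = $562 billion; each later round is MPC = 0.92 times the previous.
After 4 rounds: 562 + 517.04 + 475.6768 + 437.622656 = ΔG·(1 − c^4)/(1 − c) = 562 × (1 − 0.71639296)/0.08 ≈ $1,992.3 billion.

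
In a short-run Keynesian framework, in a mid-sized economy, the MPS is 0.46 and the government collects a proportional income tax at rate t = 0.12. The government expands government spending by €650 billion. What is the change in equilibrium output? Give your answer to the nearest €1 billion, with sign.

+€1,239 billion

MPC = 1 − MPS = 1 − 0.46 = 0.54.
Government-spending multiplier = 1/(1 − c(1−t)) = 1/(1 − 0.54×0.88) = 1/0.5248 ≈ 1.905.
ΔY = k × ΔG = (+€650 billion) / 0.5248 ≈ +€1,239 billion.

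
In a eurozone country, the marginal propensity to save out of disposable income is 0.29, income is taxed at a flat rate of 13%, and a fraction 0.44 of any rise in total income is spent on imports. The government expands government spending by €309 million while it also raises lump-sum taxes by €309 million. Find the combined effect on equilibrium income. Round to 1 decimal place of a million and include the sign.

+€109.0 million

MPC = 1 − MPS = 1 − 0.29 = 0.71.
Expenditure multiplier = 1/(1 − c(1−t) + m) = 1/(1 − 0.71×0.87 + 0.44) = 1/0.8223 ≈ 1.216.
ΔG contributes k·ΔG = (+€309 million) / 0.8223 ≈ +€375.8 million.
ΔT of +€309 million changes first-round spending by −c·ΔT = −€219.39 million, contributing k·(−c·ΔT) = (−€219.39 million) / 0.8223 ≈ −€266.8 million.
Net ΔY = k(ΔG − c·ΔT) = (+€89.61 million) / 0.8223 ≈ +€109 million.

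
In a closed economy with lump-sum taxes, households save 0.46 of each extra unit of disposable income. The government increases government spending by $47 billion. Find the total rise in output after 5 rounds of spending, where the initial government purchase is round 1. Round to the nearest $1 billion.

$97 billion

MPC = 1 − MPS = 1 − 0.46 = 0.54.
Round 1 adds ΔG = $47 billion; each later round is MPC = 0.54 times the previous.
After 5 rounds: 47 + 25.38 + 13.7052 + 7.400808 + 3.99643632 = ΔG·(1 − c^5)/(1 − c) = 47 × (1 − 0.0459165024)/0.46 ≈ $97 billion.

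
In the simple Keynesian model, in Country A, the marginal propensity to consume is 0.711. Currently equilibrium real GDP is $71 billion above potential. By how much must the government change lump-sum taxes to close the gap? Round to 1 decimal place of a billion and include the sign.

+$28.9 billion

Spending multiplier = 1/(1 − MPC) = 1/(1 − 0.711) = 1/0.289 ≈ 3.46.
Tax multiplier = −c·k = −0.711/0.289 ≈ −2.46. Need ΔY = −$71 billion, so ΔT = ΔY/(−c·k) = −(−$71 billion) × 0.289 / 0.711 ≈ +$28.9 billion.
The government should raise lump-sum taxes by $28.9 billion.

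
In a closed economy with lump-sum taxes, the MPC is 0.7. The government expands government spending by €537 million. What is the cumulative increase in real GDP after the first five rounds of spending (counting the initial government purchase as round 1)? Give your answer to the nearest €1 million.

Round 1 adds ΔG = €537 million; each later round is MPC = 0.7 times the previous.
After 5 rounds: 537 + 375.9 + 263.13 + 184.191 + 128.9337 = ΔG·(1 − c^5)/(1 − c) = 537 × (1 − 0.16807)/0.3 ≈ €1,489 million.

€1,489 million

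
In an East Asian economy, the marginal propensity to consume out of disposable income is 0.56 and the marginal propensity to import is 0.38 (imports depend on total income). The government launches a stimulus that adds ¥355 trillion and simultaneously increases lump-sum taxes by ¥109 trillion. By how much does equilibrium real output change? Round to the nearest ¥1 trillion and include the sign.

Expenditure multiplier = 1/(1 − c + m) = 1/(1 − 0.56 + 0.38) = 1/0.82 ≈ 1.22.
ΔG contributes k·ΔG = (+¥355 trillion) / 0.82 ≈ +¥432.9 trillion.
ΔT of +¥109 trillion changes first-round spending by −c·ΔT = −¥61.04 trillion, contributing k·(−c·ΔT) = (−¥61.04 trillion) / 0.82 ≈ −¥74.4 trillion.
Net ΔY = k(ΔG − c·ΔT) = (+¥293.96 trillion) / 0.82 ≈ +¥358 trillion.

+¥358 trillion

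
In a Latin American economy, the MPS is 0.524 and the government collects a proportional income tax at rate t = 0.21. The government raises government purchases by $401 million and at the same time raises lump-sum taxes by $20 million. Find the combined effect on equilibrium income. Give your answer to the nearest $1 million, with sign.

MPC = 1 − MPS = 1 − 0.524 = 0.476.
Expenditure multiplier = 1/(1 − c(1−t)) = 1/(1 − 0.476×0.79) = 1/0.62396 ≈ 1.603.
ΔG contributes k·ΔG = (+$401 million) / 0.62396 ≈ +$642.7 million.
ΔT of +$20 million changes first-round spending by −c·ΔT = −$9.52 million, contributing k·(−c·ΔT) = (−$9.52 million) / 0.62396 ≈ −$15.3 million.
Net ΔY = k(ΔG − c·ΔT) = (+$391.48 million) / 0.62396 ≈ +$627 million.

+$627 million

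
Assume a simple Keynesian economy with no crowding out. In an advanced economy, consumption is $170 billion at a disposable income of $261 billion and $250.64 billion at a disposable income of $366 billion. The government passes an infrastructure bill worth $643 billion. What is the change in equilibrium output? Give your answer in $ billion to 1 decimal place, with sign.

MPC = ΔC/ΔYd = (250.64 − 170)/(366 − 261) = 80.64/105 = 0.768.
Expenditure multiplier = 1/(1 − MPC) = 1/(1 − 0.768) = 1/0.232 ≈ 4.31.
ΔY = k × ΔG = (+$643 billion) / 0.232 ≈ +$2,771.6 billion.

+$2,771.6 billion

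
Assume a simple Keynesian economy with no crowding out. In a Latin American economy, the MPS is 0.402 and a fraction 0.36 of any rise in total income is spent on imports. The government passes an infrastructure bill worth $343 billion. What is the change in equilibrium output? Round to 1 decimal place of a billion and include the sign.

MPC = 1 − MPS = 1 − 0.402 = 0.598.
Government-spending multiplier = 1/(1 − c + m) = 1/(1 − 0.598 + 0.36) = 1/0.762 ≈ 1.312.
ΔY = k × ΔG = (+$343 billion) / 0.762 ≈ +$450.1 billion.

+$450.1 billion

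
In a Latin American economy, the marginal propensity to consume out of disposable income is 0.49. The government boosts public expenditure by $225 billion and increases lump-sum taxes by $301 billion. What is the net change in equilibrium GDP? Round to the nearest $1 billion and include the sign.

+$152 billion

Expenditure multiplier = 1/(1 − MPC) = 1/(1 − 0.49) = 1/0.51 ≈ 1.961.
ΔG contributes k·ΔG = (+$225 billion) / 0.51 ≈ +$441.2 billion.
ΔT of +$301 billion changes first-round spending by −c·ΔT = −$147.49 billion, contributing k·(−c·ΔT) = (−$147.49 billion) / 0.51 ≈ −$289.2 billion.
Net ΔY = k(ΔG − c·ΔT) = (+$77.51 billion) / 0.51 ≈ +$152 billion.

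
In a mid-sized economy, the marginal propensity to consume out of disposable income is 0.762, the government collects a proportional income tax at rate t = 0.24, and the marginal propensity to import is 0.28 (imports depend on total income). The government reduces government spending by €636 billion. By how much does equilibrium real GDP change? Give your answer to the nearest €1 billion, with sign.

Government-spending multiplier = 1/(1 − c(1−t) + m) = 1/(1 − 0.762×0.76 + 0.28) = 1/0.70088 ≈ 1.427.
ΔY = k × ΔG = (−€636 billion) / 0.70088 ≈ −€907 billion.

−€907 billion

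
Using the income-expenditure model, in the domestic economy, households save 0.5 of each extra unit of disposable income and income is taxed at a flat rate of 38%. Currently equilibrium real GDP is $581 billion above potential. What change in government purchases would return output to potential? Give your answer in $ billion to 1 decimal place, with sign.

MPC = 1 − MPS = 1 − 0.5 = 0.5.
Spending multiplier = 1/(1 − c(1−t)) = 1/(1 − 0.5×0.62) = 1/0.69 ≈ 1.449.
Need ΔY = −$581 billion, so ΔG = ΔY/k = (−$581 billion) × 0.69 ≈ −$400.9 billion.
The government should cut government purchases by $400.9 billion.

−$400.9 billion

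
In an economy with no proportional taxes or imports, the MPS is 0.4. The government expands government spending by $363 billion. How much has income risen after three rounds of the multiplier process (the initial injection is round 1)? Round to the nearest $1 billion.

MPC = 1 − MPS = 1 − 0.4 = 0.6.
Round 1 adds ΔG = $363 billion; each later round is MPC = 0.6 times the previous.
After 3 rounds: 363 + 217.8 + 130.68 = ΔG·(1 − c^3)/(1 − c) = 363 × (1 − 0.216)/0.4 ≈ $711 billion.

$711 billion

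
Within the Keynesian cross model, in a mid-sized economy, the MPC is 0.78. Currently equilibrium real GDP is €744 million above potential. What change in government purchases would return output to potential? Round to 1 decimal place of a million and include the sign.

−€163.7 million

Spending multiplier = 1/(1 − MPC) = 1/(1 − 0.78) = 1/0.22 ≈ 4.545.
Need ΔY = −€744 million, so ΔG = ΔY/k = (−€744 million) × 0.22 ≈ −€163.7 million.
The government should cut government purchases by €163.7 million.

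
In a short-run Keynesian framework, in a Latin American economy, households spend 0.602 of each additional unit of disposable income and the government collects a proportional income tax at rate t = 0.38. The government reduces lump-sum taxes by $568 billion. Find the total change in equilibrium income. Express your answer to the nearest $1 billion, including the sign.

+$546 billion

A lump-sum tax change of −$568 billion shifts disposable income by +$568 billion; first-round consumption changes by −c × ΔT = −0.602 × (−$568 billion) = +$341.936 billion.
Expenditure multiplier = 1/(1 − c(1−t)) = 1/(1 − 0.602×0.62) = 1/0.62676 ≈ 1.596.
The tax multiplier is −c × k ≈ −0.96, so ΔY = k × (−c·ΔT) = (+$341.936 billion) / 0.62676 ≈ +$546 billion.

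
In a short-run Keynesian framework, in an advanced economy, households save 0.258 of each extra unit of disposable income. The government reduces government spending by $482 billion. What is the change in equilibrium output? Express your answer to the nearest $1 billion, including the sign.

MPC = 1 − MPS = 1 − 0.258 = 0.742.
Expenditure multiplier = 1/(1 − MPC) = 1/(1 − 0.742) = 1/0.258 ≈ 3.876.
ΔY = k × ΔG = (−$482 billion) / 0.258 ≈ −$1,868 billion.

−$1,868 billion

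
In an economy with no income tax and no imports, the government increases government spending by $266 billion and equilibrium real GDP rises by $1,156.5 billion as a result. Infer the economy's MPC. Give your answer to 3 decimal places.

Implied spending multiplier k = ΔY/ΔG = 1,156.5/266 ≈ 4.3477.
Since k = 1/(1 − MPC), MPC = 1 − 1/k = 1 − ΔG/ΔY = 1 − 266/1,156.5 ≈ 0.770.

0.770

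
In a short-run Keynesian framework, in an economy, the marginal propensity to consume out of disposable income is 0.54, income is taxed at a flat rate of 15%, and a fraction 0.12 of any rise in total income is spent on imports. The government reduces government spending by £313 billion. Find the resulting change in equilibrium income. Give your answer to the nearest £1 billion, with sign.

−£474 billion

Spending multiplier = 1/(1 − c(1−t) + m) = 1/(1 − 0.54×0.85 + 0.12) = 1/0.661 ≈ 1.513.
ΔY = k × ΔG = (−£313 billion) / 0.661 ≈ −£474 billion.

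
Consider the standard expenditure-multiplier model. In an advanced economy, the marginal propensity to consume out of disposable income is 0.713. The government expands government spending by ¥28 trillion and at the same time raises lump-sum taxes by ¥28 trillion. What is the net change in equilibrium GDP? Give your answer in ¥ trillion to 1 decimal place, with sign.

Expenditure multiplier = 1/(1 − MPC) = 1/(1 − 0.713) = 1/0.287 ≈ 3.484.
ΔG contributes k·ΔG = (+¥28 trillion) / 0.287 ≈ +¥97.6 trillion.
ΔT of +¥28 trillion changes first-round spending by −c·ΔT = −¥19.964 trillion, contributing k·(−c·ΔT) = (−¥19.964 trillion) / 0.287 ≈ −¥69.6 trillion.
With ΔG = ΔT and no other leakages, the balanced-budget multiplier is 1, so ΔY = ΔG = +¥28 trillion.

+¥28.0 trillion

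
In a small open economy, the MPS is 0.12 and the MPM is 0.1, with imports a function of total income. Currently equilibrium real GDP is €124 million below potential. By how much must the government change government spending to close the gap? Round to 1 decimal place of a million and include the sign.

+€27.3 million

MPC = 1 − MPS = 1 − 0.12 = 0.88.
Spending multiplier = 1/(1 − c + m) = 1/(1 − 0.88 + 0.1) = 1/0.22 ≈ 4.545.
Need ΔY = +€124 million, so ΔG = ΔY/k = (+€124 million) × 0.22 ≈ +€27.3 million.
The government should increase government spending by €27.3 million.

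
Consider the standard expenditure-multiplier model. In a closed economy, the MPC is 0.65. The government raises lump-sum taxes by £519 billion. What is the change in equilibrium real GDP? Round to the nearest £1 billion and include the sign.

A lump-sum tax change of +£519 billion shifts disposable income by −£519 billion; first-round consumption changes by −c × ΔT = −0.65 × (+£519 billion) = −£337.35 billion.
Expenditure multiplier = 1/(1 − MPC) = 1/(1 − 0.65) = 1/0.35 ≈ 2.857.
The tax multiplier is −c × k ≈ −1.857, so ΔY = k × (−c·ΔT) = (−£337.35 billion) / 0.35 ≈ −£964 billion.

−£964 billion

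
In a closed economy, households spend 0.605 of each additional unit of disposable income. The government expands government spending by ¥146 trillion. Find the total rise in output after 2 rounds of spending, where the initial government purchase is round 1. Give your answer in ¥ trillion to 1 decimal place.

Round 1 adds ΔG = ¥146 trillion; each later round is MPC = 0.605 times the previous.
After 2 rounds: 146 + 88.33 = ΔG·(1 − c^2)/(1 − c) = 146 × (1 − 0.366025)/0.395 ≈ ¥234.3 trillion.

¥234.3 trillion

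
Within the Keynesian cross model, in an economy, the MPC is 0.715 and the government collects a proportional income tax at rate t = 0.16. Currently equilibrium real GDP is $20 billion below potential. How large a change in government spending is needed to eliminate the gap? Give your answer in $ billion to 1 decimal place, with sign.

+$8.0 billion

Spending multiplier = 1/(1 − c(1−t)) = 1/(1 − 0.715×0.84) = 1/0.3994 ≈ 2.504.
Need ΔY = +$20 billion, so ΔG = ΔY/k = (+$20 billion) × 0.3994 ≈ +$8 billion.
The government should increase government spending by $8 billion.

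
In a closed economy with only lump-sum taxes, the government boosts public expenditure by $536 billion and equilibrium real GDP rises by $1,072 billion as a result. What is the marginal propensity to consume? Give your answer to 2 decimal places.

0.50

Implied spending multiplier k = ΔY/ΔG = 1,072/536 = 2.
Since k = 1/(1 − MPC), MPC = 1 − 1/k = 1 − ΔG/ΔY = 1 − 536/1,072 = 0.50.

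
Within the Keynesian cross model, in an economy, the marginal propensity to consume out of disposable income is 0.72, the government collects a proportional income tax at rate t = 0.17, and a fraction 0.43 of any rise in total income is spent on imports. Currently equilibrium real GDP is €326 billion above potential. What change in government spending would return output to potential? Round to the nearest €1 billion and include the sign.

Spending multiplier = 1/(1 − c(1−t) + m) = 1/(1 − 0.72×0.83 + 0.43) = 1/0.8324 ≈ 1.201.
Need ΔY = −€326 billion, so ΔG = ΔY/k = (−€326 billion) × 0.8324 ≈ −€271 billion.
The government should cut government spending by €271 billion.

−€271 billion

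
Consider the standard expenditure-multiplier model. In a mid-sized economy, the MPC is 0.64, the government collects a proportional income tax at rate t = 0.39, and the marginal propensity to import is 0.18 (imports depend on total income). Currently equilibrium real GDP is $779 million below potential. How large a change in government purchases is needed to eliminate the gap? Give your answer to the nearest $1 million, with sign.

Spending multiplier = 1/(1 − c(1−t) + m) = 1/(1 − 0.64×0.61 + 0.18) = 1/0.7896 ≈ 1.266.
Need ΔY = +$779 million, so ΔG = ΔY/k = (+$779 million) × 0.7896 ≈ +$615 million.
The government should increase government purchases by $615 million.

+$615 million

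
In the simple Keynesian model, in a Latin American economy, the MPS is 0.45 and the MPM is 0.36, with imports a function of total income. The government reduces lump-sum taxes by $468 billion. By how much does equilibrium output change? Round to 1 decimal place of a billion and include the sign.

MPC = 1 − MPS = 1 − 0.45 = 0.55.
A lump-sum tax change of −$468 billion shifts disposable income by +$468 billion; first-round consumption changes by −c × ΔT = −0.55 × (−$468 billion) = +$257.4 billion.
Expenditure multiplier = 1/(1 − c + m) = 1/(1 − 0.55 + 0.36) = 1/0.81 ≈ 1.235.
The tax multiplier is −c × k ≈ −0.679, so ΔY = k × (−c·ΔT) = (+$257.4 billion) / 0.81 ≈ +$317.8 billion.

+$317.8 billion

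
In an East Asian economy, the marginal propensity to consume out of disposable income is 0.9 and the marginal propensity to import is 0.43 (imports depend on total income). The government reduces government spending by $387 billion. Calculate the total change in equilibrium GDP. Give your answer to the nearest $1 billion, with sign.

Expenditure multiplier = 1/(1 − c + m) = 1/(1 − 0.9 + 0.43) = 1/0.53 ≈ 1.887.
ΔY = k × ΔG = (−$387 billion) / 0.53 ≈ −$730 billion.

−$730 billion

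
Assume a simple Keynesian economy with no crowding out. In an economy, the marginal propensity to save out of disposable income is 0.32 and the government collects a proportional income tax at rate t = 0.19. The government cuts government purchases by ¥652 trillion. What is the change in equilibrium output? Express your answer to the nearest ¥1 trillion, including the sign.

MPC = 1 − MPS = 1 − 0.32 = 0.68.
Government-spending multiplier = 1/(1 − c(1−t)) = 1/(1 − 0.68×0.81) = 1/0.4492 ≈ 2.226.
ΔY = k × ΔG = (−¥652 trillion) / 0.4492 ≈ −¥1,451 trillion.

−¥1,451 trillion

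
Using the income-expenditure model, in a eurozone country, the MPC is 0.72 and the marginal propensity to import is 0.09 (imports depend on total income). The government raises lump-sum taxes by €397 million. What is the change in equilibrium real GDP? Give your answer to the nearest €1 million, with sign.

A lump-sum tax change of +€397 million shifts disposable income by −€397 million; first-round consumption changes by −c × ΔT = −0.72 × (+€397 million) = −€285.84 million.
Expenditure multiplier = 1/(1 − c + m) = 1/(1 − 0.72 + 0.09) = 1/0.37 ≈ 2.703.
The tax multiplier is −c × k ≈ −1.946, so ΔY = k × (−c·ΔT) = (−€285.84 million) / 0.37 ≈ −€773 million.

−€773 million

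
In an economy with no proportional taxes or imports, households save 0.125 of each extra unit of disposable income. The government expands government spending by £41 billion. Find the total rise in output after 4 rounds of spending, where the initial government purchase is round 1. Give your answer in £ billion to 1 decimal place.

£135.7 billion

MPC = 1 − MPS = 1 − 0.125 = 0.875.
Round 1 adds ΔG = £41 billion; each later round is MPC = 0.875 times the previous.
After 4 rounds: 41 + 35.875 + 31.390625 + 27.466796875 = ΔG·(1 − c^4)/(1 − c) = 41 × (1 − 0.586181640625)/0.125 ≈ £135.7 billion.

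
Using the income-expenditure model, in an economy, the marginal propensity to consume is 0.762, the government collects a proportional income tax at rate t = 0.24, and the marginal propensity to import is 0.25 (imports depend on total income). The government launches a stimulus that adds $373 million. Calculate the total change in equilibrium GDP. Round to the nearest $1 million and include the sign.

Government-spending multiplier = 1/(1 − c(1−t) + m) = 1/(1 − 0.762×0.76 + 0.25) = 1/0.67088 ≈ 1.491.
ΔY = k × ΔG = (+$373 million) / 0.67088 ≈ +$556 million.

+$556 million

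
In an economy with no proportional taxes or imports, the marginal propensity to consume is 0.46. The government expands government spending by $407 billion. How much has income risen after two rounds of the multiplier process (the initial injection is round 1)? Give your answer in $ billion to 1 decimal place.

$594.2 billion

Round 1 adds ΔG = $407 billion; each later round is MPC = 0.46 times the previous.
After 2 rounds: 407 + 187.22 = ΔG·(1 − c^2)/(1 − c) = 407 × (1 − 0.2116)/0.54 ≈ $594.2 billion.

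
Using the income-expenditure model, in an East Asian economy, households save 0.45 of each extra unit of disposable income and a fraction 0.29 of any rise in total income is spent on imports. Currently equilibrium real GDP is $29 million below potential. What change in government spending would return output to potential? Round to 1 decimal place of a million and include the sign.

+$21.5 million

MPC = 1 − MPS = 1 − 0.45 = 0.55.
Spending multiplier = 1/(1 − c + m) = 1/(1 − 0.55 + 0.29) = 1/0.74 ≈ 1.351.
Need ΔY = +$29 million, so ΔG = ΔY/k = (+$29 million) × 0.74 ≈ +$21.5 million.
The government should increase government spending by $21.5 million.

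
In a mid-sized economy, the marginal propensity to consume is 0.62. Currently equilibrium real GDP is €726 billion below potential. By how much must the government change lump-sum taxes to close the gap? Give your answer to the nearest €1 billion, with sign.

−€445 billion

Spending multiplier = 1/(1 − MPC) = 1/(1 − 0.62) = 1/0.38 ≈ 2.632.
Tax multiplier = −c·k = −0.62/0.38 ≈ −1.632. Need ΔY = +€726 billion, so ΔT = ΔY/(−c·k) = −(+€726 billion) × 0.38 / 0.62 ≈ −€445 billion.
The government should cut lump-sum taxes by €445 billion.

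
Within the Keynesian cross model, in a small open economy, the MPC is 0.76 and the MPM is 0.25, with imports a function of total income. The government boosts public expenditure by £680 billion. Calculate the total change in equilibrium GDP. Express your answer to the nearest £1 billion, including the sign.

Government-spending multiplier = 1/(1 − c + m) = 1/(1 − 0.76 + 0.25) = 1/0.49 ≈ 2.041.
ΔY = k × ΔG = (+£680 billion) / 0.49 ≈ +£1,388 billion.

+£1,388 billion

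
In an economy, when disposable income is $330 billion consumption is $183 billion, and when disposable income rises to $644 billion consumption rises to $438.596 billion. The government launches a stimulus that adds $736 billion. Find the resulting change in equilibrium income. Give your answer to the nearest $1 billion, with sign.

MPC = ΔC/ΔYd = (438.596 − 183)/(644 − 330) = 255.596/314 = 0.814.
Expenditure multiplier = 1/(1 − MPC) = 1/(1 − 0.814) = 1/0.186 ≈ 5.376.
ΔY = k × ΔG = (+$736 billion) / 0.186 ≈ +$3,957 billion.

+$3,957 billion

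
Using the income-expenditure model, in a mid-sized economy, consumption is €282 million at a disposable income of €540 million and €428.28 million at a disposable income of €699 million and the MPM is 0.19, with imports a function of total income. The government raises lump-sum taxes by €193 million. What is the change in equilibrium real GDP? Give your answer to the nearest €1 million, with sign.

MPC = ΔC/ΔYd = (428.28 − 282)/(699 − 540) = 146.28/159 = 0.92.
A lump-sum tax change of +€193 million shifts disposable income by −€193 million; first-round consumption changes by −c × ΔT = −0.92 × (+€193 million) = −€177.56 million.
Expenditure multiplier = 1/(1 − c + m) = 1/(1 − 0.92 + 0.19) = 1/0.27 ≈ 3.704.
The tax multiplier is −c × k ≈ −3.407, so ΔY = k × (−c·ΔT) = (−€177.56 million) / 0.27 ≈ −€658 million.

−€658 million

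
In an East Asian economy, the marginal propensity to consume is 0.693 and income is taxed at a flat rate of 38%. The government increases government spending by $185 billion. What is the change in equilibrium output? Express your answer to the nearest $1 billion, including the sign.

Spending multiplier = 1/(1 − c(1−t)) = 1/(1 − 0.693×0.62) = 1/0.57034 ≈ 1.753.
ΔY = k × ΔG = (+$185 billion) / 0.57034 ≈ +$324 billion.

+$324 billion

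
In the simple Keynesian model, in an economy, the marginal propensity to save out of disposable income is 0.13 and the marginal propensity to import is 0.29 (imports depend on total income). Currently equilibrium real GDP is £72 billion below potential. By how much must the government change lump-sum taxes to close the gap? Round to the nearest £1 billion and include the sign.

MPC = 1 − MPS = 1 − 0.13 = 0.87.
Spending multiplier = 1/(1 − c + m) = 1/(1 − 0.87 + 0.29) = 1/0.42 ≈ 2.381.
Tax multiplier = −c·k = −0.87/0.42 ≈ −2.071. Need ΔY = +£72 billion, so ΔT = ΔY/(−c·k) = −(+£72 billion) × 0.42 / 0.87 ≈ −£35 billion.
The government should cut lump-sum taxes by £35 billion.

−£35 billion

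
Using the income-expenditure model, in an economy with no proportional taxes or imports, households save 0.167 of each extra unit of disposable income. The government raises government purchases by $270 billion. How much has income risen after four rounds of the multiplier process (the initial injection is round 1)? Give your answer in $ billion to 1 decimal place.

MPC = 1 − MPS = 1 − 0.167 = 0.833.
Round 1 adds ΔG = $270 billion; each later round is MPC = 0.833 times the previous.
After 4 rounds: 270 + 224.91 + 187.35003 + 156.06257499 = ΔG·(1 − c^4)/(1 − c) = 270 × (1 − 0.481481944321)/0.167 ≈ $838.3 billion.

$838.3 billion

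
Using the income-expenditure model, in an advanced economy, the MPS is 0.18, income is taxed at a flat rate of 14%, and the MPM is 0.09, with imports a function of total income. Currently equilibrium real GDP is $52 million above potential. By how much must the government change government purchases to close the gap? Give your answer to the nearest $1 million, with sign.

−$20 million

MPC = 1 − MPS = 1 − 0.18 = 0.82.
Spending multiplier = 1/(1 − c(1−t) + m) = 1/(1 − 0.82×0.86 + 0.09) = 1/0.3848 ≈ 2.599.
Need ΔY = −$52 million, so ΔG = ΔY/k = (−$52 million) × 0.3848 ≈ −$20 million.
The government should cut government purchases by $20 million.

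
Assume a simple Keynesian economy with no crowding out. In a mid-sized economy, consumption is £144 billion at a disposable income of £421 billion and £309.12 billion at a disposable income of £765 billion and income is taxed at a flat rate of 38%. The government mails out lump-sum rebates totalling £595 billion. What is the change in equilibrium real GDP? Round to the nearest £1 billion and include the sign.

+£407 billion

MPC = ΔC/ΔYd = (309.12 − 144)/(765 − 421) = 165.12/344 = 0.48.
A lump-sum tax change of −£595 billion shifts disposable income by +£595 billion; first-round consumption changes by −c × ΔT = −0.48 × (−£595 billion) = +£285.6 billion.
Expenditure multiplier = 1/(1 − c(1−t)) = 1/(1 − 0.48×0.62) = 1/0.7024 ≈ 1.424.
The tax multiplier is −c × k ≈ −0.683, so ΔY = k × (−c·ΔT) = (+£285.6 billion) / 0.7024 ≈ +£407 billion.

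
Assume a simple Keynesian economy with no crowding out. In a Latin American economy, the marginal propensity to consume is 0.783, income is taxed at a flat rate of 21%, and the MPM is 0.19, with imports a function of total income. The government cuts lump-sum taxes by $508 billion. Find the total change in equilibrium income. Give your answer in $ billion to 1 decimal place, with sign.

+$696.1 billion

A lump-sum tax change of −$508 billion shifts disposable income by +$508 billion; first-round consumption changes by −c × ΔT = −0.783 × (−$508 billion) = +$397.764 billion.
Expenditure multiplier = 1/(1 − c(1−t) + m) = 1/(1 − 0.783×0.79 + 0.19) = 1/0.57143 ≈ 1.75.
The tax multiplier is −c × k ≈ −1.37, so ΔY = k × (−c·ΔT) = (+$397.764 billion) / 0.57143 ≈ +$696.1 billion.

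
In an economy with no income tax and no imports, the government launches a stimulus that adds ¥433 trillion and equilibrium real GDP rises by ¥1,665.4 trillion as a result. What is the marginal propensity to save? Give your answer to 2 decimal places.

Implied spending multiplier k = ΔY/ΔG = 1,665.4/433 ≈ 3.8462.
Since k = 1/(1 − MPC), MPC = 1 − 1/k = 1 − ΔG/ΔY = 1 − 433/1,665.4 ≈ 0.74.
MPS = 1 − MPC = 0.26.

0.26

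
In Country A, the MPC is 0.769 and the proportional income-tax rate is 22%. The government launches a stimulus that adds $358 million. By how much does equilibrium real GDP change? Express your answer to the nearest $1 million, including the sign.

Government-spending multiplier = 1/(1 − c(1−t)) = 1/(1 − 0.769×0.78) = 1/0.40018 ≈ 2.499.
ΔY = k × ΔG = (+$358 million) / 0.40018 ≈ +$895 million.

+$895 million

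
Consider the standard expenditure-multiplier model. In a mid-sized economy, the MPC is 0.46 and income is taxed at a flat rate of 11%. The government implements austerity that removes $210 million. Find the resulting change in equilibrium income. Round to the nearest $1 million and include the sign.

−$356 million

Expenditure multiplier = 1/(1 − c(1−t)) = 1/(1 − 0.46×0.89) = 1/0.5906 ≈ 1.693.
ΔY = k × ΔG = (−$210 million) / 0.5906 ≈ −$356 million.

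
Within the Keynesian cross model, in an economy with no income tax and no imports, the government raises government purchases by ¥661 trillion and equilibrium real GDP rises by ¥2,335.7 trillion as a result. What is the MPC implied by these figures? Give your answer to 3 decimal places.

0.717

Implied spending multiplier k = ΔY/ΔG = 2,335.7/661 ≈ 3.5336.
Since k = 1/(1 − MPC), MPC = 1 − 1/k = 1 − ΔG/ΔY = 1 − 661/2,335.7 ≈ 0.717.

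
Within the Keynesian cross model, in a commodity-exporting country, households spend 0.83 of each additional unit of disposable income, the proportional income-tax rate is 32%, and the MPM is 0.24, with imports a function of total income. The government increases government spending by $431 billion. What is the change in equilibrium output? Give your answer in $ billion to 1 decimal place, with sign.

+$638.0 billion

Spending multiplier = 1/(1 − c(1−t) + m) = 1/(1 − 0.83×0.68 + 0.24) = 1/0.6756 ≈ 1.48.
ΔY = k × ΔG = (+$431 billion) / 0.6756 ≈ +$638 billion.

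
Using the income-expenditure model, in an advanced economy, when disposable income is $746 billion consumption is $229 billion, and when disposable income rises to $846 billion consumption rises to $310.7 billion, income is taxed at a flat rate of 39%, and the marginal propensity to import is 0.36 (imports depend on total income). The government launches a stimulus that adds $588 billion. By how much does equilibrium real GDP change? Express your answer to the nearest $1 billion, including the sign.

MPC = ΔC/ΔYd = (310.7 − 229)/(846 − 746) = 81.7/100 = 0.817.
Expenditure multiplier = 1/(1 − c(1−t) + m) = 1/(1 − 0.817×0.61 + 0.36) = 1/0.86163 ≈ 1.161.
ΔY = k × ΔG = (+$588 billion) / 0.86163 ≈ +$682 billion.

+$682 billion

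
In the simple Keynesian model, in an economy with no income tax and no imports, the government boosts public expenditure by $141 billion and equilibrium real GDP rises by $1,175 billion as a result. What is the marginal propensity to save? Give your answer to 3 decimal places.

Implied spending multiplier k = ΔY/ΔG = 1,175/141 ≈ 8.3333.
Since k = 1/(1 − MPC), MPC = 1 − 1/k = 1 − ΔG/ΔY = 1 − 141/1,175 = 0.880.
MPS = 1 − MPC = 0.120.

0.120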